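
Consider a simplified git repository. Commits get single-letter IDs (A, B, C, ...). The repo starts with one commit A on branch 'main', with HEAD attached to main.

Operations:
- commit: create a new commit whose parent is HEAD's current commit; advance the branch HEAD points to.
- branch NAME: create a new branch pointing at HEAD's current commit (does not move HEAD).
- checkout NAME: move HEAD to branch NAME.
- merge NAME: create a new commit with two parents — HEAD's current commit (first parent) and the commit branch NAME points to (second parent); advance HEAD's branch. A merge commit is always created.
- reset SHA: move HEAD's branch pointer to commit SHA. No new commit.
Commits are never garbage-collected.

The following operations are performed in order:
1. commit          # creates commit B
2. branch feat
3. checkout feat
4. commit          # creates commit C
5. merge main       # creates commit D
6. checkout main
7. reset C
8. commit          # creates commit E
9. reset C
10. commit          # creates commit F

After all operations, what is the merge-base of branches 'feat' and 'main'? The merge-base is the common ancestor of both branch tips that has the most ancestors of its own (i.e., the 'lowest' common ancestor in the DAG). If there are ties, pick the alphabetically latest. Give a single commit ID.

After op 1 (commit): HEAD=main@B [main=B]
After op 2 (branch): HEAD=main@B [feat=B main=B]
After op 3 (checkout): HEAD=feat@B [feat=B main=B]
After op 4 (commit): HEAD=feat@C [feat=C main=B]
After op 5 (merge): HEAD=feat@D [feat=D main=B]
After op 6 (checkout): HEAD=main@B [feat=D main=B]
After op 7 (reset): HEAD=main@C [feat=D main=C]
After op 8 (commit): HEAD=main@E [feat=D main=E]
After op 9 (reset): HEAD=main@C [feat=D main=C]
After op 10 (commit): HEAD=main@F [feat=D main=F]
ancestors(feat=D): ['A', 'B', 'C', 'D']
ancestors(main=F): ['A', 'B', 'C', 'F']
common: ['A', 'B', 'C']

Answer: C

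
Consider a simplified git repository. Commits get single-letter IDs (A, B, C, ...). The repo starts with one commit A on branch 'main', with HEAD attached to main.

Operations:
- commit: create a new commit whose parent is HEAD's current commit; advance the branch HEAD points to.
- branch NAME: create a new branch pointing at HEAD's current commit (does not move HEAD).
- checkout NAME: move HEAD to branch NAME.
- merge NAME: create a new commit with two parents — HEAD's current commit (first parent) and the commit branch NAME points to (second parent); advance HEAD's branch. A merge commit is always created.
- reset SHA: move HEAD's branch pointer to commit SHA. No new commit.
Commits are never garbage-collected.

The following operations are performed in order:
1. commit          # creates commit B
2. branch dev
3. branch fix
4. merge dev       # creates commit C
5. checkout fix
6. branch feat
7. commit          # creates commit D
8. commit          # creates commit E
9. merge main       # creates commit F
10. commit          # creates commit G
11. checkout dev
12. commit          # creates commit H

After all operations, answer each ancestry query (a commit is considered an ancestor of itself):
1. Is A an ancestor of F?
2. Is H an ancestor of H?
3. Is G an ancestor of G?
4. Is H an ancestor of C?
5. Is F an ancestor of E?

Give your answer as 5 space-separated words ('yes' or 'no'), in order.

Answer: yes yes yes no no

Derivation:
After op 1 (commit): HEAD=main@B [main=B]
After op 2 (branch): HEAD=main@B [dev=B main=B]
After op 3 (branch): HEAD=main@B [dev=B fix=B main=B]
After op 4 (merge): HEAD=main@C [dev=B fix=B main=C]
After op 5 (checkout): HEAD=fix@B [dev=B fix=B main=C]
After op 6 (branch): HEAD=fix@B [dev=B feat=B fix=B main=C]
After op 7 (commit): HEAD=fix@D [dev=B feat=B fix=D main=C]
After op 8 (commit): HEAD=fix@E [dev=B feat=B fix=E main=C]
After op 9 (merge): HEAD=fix@F [dev=B feat=B fix=F main=C]
After op 10 (commit): HEAD=fix@G [dev=B feat=B fix=G main=C]
After op 11 (checkout): HEAD=dev@B [dev=B feat=B fix=G main=C]
After op 12 (commit): HEAD=dev@H [dev=H feat=B fix=G main=C]
ancestors(F) = {A,B,C,D,E,F}; A in? yes
ancestors(H) = {A,B,H}; H in? yes
ancestors(G) = {A,B,C,D,E,F,G}; G in? yes
ancestors(C) = {A,B,C}; H in? no
ancestors(E) = {A,B,D,E}; F in? no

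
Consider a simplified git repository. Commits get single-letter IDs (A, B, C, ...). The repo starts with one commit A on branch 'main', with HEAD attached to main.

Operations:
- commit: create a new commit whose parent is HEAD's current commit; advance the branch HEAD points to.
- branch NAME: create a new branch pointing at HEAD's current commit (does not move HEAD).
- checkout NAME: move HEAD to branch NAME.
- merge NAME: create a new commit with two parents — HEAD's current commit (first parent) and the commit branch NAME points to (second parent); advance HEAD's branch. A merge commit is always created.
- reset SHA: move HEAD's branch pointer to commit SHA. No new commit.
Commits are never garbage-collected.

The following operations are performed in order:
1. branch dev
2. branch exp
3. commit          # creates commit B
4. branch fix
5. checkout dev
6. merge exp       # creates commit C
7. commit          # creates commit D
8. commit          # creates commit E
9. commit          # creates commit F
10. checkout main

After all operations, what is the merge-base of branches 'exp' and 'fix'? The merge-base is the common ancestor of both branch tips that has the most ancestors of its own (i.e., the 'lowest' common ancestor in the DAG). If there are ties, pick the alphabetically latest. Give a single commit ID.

After op 1 (branch): HEAD=main@A [dev=A main=A]
After op 2 (branch): HEAD=main@A [dev=A exp=A main=A]
After op 3 (commit): HEAD=main@B [dev=A exp=A main=B]
After op 4 (branch): HEAD=main@B [dev=A exp=A fix=B main=B]
After op 5 (checkout): HEAD=dev@A [dev=A exp=A fix=B main=B]
After op 6 (merge): HEAD=dev@C [dev=C exp=A fix=B main=B]
After op 7 (commit): HEAD=dev@D [dev=D exp=A fix=B main=B]
After op 8 (commit): HEAD=dev@E [dev=E exp=A fix=B main=B]
After op 9 (commit): HEAD=dev@F [dev=F exp=A fix=B main=B]
After op 10 (checkout): HEAD=main@B [dev=F exp=A fix=B main=B]
ancestors(exp=A): ['A']
ancestors(fix=B): ['A', 'B']
common: ['A']

Answer: A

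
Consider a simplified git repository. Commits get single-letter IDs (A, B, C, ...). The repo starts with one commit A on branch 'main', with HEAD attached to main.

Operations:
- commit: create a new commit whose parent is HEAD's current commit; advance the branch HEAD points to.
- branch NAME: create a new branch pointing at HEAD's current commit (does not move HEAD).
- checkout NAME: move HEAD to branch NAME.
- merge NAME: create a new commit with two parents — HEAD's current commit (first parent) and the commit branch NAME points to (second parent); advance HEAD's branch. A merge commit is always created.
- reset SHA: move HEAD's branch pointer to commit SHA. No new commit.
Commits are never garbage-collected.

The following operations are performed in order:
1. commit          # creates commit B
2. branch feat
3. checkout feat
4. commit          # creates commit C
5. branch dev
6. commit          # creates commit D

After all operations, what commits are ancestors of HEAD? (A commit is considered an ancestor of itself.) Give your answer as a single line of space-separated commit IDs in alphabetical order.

After op 1 (commit): HEAD=main@B [main=B]
After op 2 (branch): HEAD=main@B [feat=B main=B]
After op 3 (checkout): HEAD=feat@B [feat=B main=B]
After op 4 (commit): HEAD=feat@C [feat=C main=B]
After op 5 (branch): HEAD=feat@C [dev=C feat=C main=B]
After op 6 (commit): HEAD=feat@D [dev=C feat=D main=B]

Answer: A B C D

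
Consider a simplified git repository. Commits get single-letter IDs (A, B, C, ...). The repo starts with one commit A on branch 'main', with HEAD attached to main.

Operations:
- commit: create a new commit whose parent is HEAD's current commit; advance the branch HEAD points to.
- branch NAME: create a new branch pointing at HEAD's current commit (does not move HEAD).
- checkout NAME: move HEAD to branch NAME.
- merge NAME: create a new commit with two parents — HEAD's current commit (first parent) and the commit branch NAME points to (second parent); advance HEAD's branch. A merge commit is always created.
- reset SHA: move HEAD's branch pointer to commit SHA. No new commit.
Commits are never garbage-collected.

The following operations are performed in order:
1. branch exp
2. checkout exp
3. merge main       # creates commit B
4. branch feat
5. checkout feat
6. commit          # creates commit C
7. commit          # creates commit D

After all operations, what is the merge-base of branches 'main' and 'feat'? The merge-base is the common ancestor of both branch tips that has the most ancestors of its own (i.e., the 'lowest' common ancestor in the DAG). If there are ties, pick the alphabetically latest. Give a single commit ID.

Answer: A

Derivation:
After op 1 (branch): HEAD=main@A [exp=A main=A]
After op 2 (checkout): HEAD=exp@A [exp=A main=A]
After op 3 (merge): HEAD=exp@B [exp=B main=A]
After op 4 (branch): HEAD=exp@B [exp=B feat=B main=A]
After op 5 (checkout): HEAD=feat@B [exp=B feat=B main=A]
After op 6 (commit): HEAD=feat@C [exp=B feat=C main=A]
After op 7 (commit): HEAD=feat@D [exp=B feat=D main=A]
ancestors(main=A): ['A']
ancestors(feat=D): ['A', 'B', 'C', 'D']
common: ['A']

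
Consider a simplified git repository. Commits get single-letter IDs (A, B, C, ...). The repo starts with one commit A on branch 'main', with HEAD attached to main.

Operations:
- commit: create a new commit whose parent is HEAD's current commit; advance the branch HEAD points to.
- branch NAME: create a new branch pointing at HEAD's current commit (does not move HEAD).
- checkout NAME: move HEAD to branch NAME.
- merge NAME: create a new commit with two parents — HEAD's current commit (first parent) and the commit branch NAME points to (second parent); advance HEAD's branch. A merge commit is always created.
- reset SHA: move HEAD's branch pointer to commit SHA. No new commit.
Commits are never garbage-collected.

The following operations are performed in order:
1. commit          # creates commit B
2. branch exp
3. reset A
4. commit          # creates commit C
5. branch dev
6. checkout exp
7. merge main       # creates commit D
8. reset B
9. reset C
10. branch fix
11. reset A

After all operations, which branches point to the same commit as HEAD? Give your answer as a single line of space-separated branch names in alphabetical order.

After op 1 (commit): HEAD=main@B [main=B]
After op 2 (branch): HEAD=main@B [exp=B main=B]
After op 3 (reset): HEAD=main@A [exp=B main=A]
After op 4 (commit): HEAD=main@C [exp=B main=C]
After op 5 (branch): HEAD=main@C [dev=C exp=B main=C]
After op 6 (checkout): HEAD=exp@B [dev=C exp=B main=C]
After op 7 (merge): HEAD=exp@D [dev=C exp=D main=C]
After op 8 (reset): HEAD=exp@B [dev=C exp=B main=C]
After op 9 (reset): HEAD=exp@C [dev=C exp=C main=C]
After op 10 (branch): HEAD=exp@C [dev=C exp=C fix=C main=C]
After op 11 (reset): HEAD=exp@A [dev=C exp=A fix=C main=C]

Answer: exp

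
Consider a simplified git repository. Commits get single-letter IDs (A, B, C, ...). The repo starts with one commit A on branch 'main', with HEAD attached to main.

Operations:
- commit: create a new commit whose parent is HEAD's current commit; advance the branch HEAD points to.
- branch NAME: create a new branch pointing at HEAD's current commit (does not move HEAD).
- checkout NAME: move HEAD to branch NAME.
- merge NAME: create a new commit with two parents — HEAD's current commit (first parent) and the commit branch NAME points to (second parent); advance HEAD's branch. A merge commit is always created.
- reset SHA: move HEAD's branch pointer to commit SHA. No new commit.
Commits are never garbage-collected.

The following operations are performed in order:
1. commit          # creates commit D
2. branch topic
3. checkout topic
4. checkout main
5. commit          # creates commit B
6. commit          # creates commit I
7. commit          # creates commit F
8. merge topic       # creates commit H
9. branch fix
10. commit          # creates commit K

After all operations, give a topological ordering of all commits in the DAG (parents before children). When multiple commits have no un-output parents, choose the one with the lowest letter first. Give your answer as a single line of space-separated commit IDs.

After op 1 (commit): HEAD=main@D [main=D]
After op 2 (branch): HEAD=main@D [main=D topic=D]
After op 3 (checkout): HEAD=topic@D [main=D topic=D]
After op 4 (checkout): HEAD=main@D [main=D topic=D]
After op 5 (commit): HEAD=main@B [main=B topic=D]
After op 6 (commit): HEAD=main@I [main=I topic=D]
After op 7 (commit): HEAD=main@F [main=F topic=D]
After op 8 (merge): HEAD=main@H [main=H topic=D]
After op 9 (branch): HEAD=main@H [fix=H main=H topic=D]
After op 10 (commit): HEAD=main@K [fix=H main=K topic=D]
commit A: parents=[]
commit B: parents=['D']
commit D: parents=['A']
commit F: parents=['I']
commit H: parents=['F', 'D']
commit I: parents=['B']
commit K: parents=['H']

Answer: A D B I F H K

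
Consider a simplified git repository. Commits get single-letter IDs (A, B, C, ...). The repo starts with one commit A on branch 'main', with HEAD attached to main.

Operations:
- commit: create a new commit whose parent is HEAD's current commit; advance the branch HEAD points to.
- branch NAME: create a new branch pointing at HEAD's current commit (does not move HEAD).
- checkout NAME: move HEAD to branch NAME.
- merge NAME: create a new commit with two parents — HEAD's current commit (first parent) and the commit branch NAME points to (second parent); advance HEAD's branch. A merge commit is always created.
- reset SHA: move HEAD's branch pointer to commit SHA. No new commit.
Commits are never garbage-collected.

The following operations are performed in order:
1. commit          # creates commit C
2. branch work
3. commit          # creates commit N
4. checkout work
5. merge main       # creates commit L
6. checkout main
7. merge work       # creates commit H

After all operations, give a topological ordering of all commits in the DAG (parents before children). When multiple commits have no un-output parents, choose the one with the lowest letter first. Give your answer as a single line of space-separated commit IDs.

Answer: A C N L H

Derivation:
After op 1 (commit): HEAD=main@C [main=C]
After op 2 (branch): HEAD=main@C [main=C work=C]
After op 3 (commit): HEAD=main@N [main=N work=C]
After op 4 (checkout): HEAD=work@C [main=N work=C]
After op 5 (merge): HEAD=work@L [main=N work=L]
After op 6 (checkout): HEAD=main@N [main=N work=L]
After op 7 (merge): HEAD=main@H [main=H work=L]
commit A: parents=[]
commit C: parents=['A']
commit H: parents=['N', 'L']
commit L: parents=['C', 'N']
commit N: parents=['C']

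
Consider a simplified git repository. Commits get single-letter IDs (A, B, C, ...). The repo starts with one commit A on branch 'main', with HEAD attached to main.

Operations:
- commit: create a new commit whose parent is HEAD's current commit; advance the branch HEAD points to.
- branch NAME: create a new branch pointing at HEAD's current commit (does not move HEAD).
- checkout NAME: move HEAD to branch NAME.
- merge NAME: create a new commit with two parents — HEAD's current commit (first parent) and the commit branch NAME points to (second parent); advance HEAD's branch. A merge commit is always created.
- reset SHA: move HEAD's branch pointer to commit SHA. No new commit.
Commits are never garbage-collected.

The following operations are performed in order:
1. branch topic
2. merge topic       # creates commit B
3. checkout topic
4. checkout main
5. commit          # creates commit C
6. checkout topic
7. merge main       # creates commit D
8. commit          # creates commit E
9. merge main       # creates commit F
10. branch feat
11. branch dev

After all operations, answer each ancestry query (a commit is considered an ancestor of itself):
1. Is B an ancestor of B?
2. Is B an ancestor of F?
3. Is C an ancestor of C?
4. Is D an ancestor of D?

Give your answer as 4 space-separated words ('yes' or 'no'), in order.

Answer: yes yes yes yes

Derivation:
After op 1 (branch): HEAD=main@A [main=A topic=A]
After op 2 (merge): HEAD=main@B [main=B topic=A]
After op 3 (checkout): HEAD=topic@A [main=B topic=A]
After op 4 (checkout): HEAD=main@B [main=B topic=A]
After op 5 (commit): HEAD=main@C [main=C topic=A]
After op 6 (checkout): HEAD=topic@A [main=C topic=A]
After op 7 (merge): HEAD=topic@D [main=C topic=D]
After op 8 (commit): HEAD=topic@E [main=C topic=E]
After op 9 (merge): HEAD=topic@F [main=C topic=F]
After op 10 (branch): HEAD=topic@F [feat=F main=C topic=F]
After op 11 (branch): HEAD=topic@F [dev=F feat=F main=C topic=F]
ancestors(B) = {A,B}; B in? yes
ancestors(F) = {A,B,C,D,E,F}; B in? yes
ancestors(C) = {A,B,C}; C in? yes
ancestors(D) = {A,B,C,D}; D in? yes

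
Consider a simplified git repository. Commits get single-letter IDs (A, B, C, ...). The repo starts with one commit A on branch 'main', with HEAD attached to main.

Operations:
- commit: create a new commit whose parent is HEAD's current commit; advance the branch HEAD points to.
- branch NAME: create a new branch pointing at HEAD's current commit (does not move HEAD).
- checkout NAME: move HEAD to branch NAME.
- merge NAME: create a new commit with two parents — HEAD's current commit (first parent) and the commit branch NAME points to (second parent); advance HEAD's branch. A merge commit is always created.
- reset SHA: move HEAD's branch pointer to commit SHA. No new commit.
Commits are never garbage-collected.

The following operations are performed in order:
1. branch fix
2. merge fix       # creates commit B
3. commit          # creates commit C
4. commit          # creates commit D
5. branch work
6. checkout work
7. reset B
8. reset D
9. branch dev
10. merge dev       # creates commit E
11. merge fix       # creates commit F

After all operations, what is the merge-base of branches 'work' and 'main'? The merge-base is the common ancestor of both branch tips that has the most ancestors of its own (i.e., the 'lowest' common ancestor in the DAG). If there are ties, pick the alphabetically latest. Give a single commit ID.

Answer: D

Derivation:
After op 1 (branch): HEAD=main@A [fix=A main=A]
After op 2 (merge): HEAD=main@B [fix=A main=B]
After op 3 (commit): HEAD=main@C [fix=A main=C]
After op 4 (commit): HEAD=main@D [fix=A main=D]
After op 5 (branch): HEAD=main@D [fix=A main=D work=D]
After op 6 (checkout): HEAD=work@D [fix=A main=D work=D]
After op 7 (reset): HEAD=work@B [fix=A main=D work=B]
After op 8 (reset): HEAD=work@D [fix=A main=D work=D]
After op 9 (branch): HEAD=work@D [dev=D fix=A main=D work=D]
After op 10 (merge): HEAD=work@E [dev=D fix=A main=D work=E]
After op 11 (merge): HEAD=work@F [dev=D fix=A main=D work=F]
ancestors(work=F): ['A', 'B', 'C', 'D', 'E', 'F']
ancestors(main=D): ['A', 'B', 'C', 'D']
common: ['A', 'B', 'C', 'D']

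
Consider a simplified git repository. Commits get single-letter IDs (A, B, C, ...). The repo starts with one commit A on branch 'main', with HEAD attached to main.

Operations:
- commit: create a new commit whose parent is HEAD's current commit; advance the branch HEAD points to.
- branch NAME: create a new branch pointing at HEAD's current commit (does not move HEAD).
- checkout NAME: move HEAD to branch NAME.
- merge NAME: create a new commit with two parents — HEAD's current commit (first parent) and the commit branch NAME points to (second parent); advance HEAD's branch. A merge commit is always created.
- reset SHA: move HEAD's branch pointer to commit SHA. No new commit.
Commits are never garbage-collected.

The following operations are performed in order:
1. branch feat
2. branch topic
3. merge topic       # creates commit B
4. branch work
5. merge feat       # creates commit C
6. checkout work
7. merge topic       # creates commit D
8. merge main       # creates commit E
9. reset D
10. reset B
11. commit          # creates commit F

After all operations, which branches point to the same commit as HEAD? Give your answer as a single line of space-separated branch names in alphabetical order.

Answer: work

Derivation:
After op 1 (branch): HEAD=main@A [feat=A main=A]
After op 2 (branch): HEAD=main@A [feat=A main=A topic=A]
After op 3 (merge): HEAD=main@B [feat=A main=B topic=A]
After op 4 (branch): HEAD=main@B [feat=A main=B topic=A work=B]
After op 5 (merge): HEAD=main@C [feat=A main=C topic=A work=B]
After op 6 (checkout): HEAD=work@B [feat=A main=C topic=A work=B]
After op 7 (merge): HEAD=work@D [feat=A main=C topic=A work=D]
After op 8 (merge): HEAD=work@E [feat=A main=C topic=A work=E]
After op 9 (reset): HEAD=work@D [feat=A main=C topic=A work=D]
After op 10 (reset): HEAD=work@B [feat=A main=C topic=A work=B]
After op 11 (commit): HEAD=work@F [feat=A main=C topic=A work=F]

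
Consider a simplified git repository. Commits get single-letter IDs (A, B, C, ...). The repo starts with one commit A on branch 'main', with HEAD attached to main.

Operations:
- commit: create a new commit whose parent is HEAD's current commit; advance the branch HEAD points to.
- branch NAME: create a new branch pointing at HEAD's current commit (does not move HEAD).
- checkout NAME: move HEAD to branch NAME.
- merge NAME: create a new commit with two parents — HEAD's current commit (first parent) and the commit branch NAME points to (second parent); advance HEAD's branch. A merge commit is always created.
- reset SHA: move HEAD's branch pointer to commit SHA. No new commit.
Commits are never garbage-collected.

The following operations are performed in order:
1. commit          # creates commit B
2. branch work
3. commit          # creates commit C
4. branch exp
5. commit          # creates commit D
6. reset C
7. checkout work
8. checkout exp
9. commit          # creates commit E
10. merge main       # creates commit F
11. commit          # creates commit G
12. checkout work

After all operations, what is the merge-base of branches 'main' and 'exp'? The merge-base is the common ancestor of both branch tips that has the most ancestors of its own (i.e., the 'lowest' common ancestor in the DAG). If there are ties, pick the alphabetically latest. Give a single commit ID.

Answer: C

Derivation:
After op 1 (commit): HEAD=main@B [main=B]
After op 2 (branch): HEAD=main@B [main=B work=B]
After op 3 (commit): HEAD=main@C [main=C work=B]
After op 4 (branch): HEAD=main@C [exp=C main=C work=B]
After op 5 (commit): HEAD=main@D [exp=C main=D work=B]
After op 6 (reset): HEAD=main@C [exp=C main=C work=B]
After op 7 (checkout): HEAD=work@B [exp=C main=C work=B]
After op 8 (checkout): HEAD=exp@C [exp=C main=C work=B]
After op 9 (commit): HEAD=exp@E [exp=E main=C work=B]
After op 10 (merge): HEAD=exp@F [exp=F main=C work=B]
After op 11 (commit): HEAD=exp@G [exp=G main=C work=B]
After op 12 (checkout): HEAD=work@B [exp=G main=C work=B]
ancestors(main=C): ['A', 'B', 'C']
ancestors(exp=G): ['A', 'B', 'C', 'E', 'F', 'G']
common: ['A', 'B', 'C']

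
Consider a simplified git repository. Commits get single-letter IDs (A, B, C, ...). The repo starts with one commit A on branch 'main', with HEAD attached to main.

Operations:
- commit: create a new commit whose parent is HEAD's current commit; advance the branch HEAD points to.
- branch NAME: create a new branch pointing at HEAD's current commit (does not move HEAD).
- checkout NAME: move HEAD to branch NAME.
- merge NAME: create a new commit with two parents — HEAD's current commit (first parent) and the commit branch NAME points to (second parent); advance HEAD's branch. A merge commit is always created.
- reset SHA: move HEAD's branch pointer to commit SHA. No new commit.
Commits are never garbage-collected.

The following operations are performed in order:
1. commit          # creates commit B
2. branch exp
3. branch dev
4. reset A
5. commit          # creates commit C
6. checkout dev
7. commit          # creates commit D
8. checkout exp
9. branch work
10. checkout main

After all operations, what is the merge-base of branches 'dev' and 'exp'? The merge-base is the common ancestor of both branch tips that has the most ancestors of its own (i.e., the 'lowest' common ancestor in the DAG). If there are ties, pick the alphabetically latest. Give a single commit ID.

After op 1 (commit): HEAD=main@B [main=B]
After op 2 (branch): HEAD=main@B [exp=B main=B]
After op 3 (branch): HEAD=main@B [dev=B exp=B main=B]
After op 4 (reset): HEAD=main@A [dev=B exp=B main=A]
After op 5 (commit): HEAD=main@C [dev=B exp=B main=C]
After op 6 (checkout): HEAD=dev@B [dev=B exp=B main=C]
After op 7 (commit): HEAD=dev@D [dev=D exp=B main=C]
After op 8 (checkout): HEAD=exp@B [dev=D exp=B main=C]
After op 9 (branch): HEAD=exp@B [dev=D exp=B main=C work=B]
After op 10 (checkout): HEAD=main@C [dev=D exp=B main=C work=B]
ancestors(dev=D): ['A', 'B', 'D']
ancestors(exp=B): ['A', 'B']
common: ['A', 'B']

Answer: B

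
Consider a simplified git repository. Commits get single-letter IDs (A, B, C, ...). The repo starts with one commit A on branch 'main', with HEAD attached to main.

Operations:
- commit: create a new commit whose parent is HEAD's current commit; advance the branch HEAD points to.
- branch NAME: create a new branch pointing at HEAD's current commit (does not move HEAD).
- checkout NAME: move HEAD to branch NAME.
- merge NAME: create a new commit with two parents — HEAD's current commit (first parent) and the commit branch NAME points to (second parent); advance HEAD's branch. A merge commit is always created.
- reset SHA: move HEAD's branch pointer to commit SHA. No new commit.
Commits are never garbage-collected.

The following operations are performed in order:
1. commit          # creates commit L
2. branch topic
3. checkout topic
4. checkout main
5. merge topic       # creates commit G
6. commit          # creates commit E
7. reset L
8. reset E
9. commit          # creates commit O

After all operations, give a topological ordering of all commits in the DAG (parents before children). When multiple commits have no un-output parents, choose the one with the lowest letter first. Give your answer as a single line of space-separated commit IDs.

Answer: A L G E O

Derivation:
After op 1 (commit): HEAD=main@L [main=L]
After op 2 (branch): HEAD=main@L [main=L topic=L]
After op 3 (checkout): HEAD=topic@L [main=L topic=L]
After op 4 (checkout): HEAD=main@L [main=L topic=L]
After op 5 (merge): HEAD=main@G [main=G topic=L]
After op 6 (commit): HEAD=main@E [main=E topic=L]
After op 7 (reset): HEAD=main@L [main=L topic=L]
After op 8 (reset): HEAD=main@E [main=E topic=L]
After op 9 (commit): HEAD=main@O [main=O topic=L]
commit A: parents=[]
commit E: parents=['G']
commit G: parents=['L', 'L']
commit L: parents=['A']
commit O: parents=['E']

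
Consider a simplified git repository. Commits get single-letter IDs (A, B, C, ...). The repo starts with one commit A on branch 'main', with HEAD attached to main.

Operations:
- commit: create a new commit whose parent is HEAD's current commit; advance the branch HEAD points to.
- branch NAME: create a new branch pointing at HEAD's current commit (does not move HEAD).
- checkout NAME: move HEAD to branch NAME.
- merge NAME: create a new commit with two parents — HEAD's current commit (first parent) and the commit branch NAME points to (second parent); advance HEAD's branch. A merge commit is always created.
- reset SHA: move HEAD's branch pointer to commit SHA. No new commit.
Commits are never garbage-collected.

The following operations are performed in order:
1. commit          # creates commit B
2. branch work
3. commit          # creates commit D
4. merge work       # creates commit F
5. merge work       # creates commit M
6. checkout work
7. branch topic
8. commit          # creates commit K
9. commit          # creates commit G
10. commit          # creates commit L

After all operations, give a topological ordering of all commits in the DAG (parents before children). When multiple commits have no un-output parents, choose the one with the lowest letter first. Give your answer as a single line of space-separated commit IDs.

Answer: A B D F K G L M

Derivation:
After op 1 (commit): HEAD=main@B [main=B]
After op 2 (branch): HEAD=main@B [main=B work=B]
After op 3 (commit): HEAD=main@D [main=D work=B]
After op 4 (merge): HEAD=main@F [main=F work=B]
After op 5 (merge): HEAD=main@M [main=M work=B]
After op 6 (checkout): HEAD=work@B [main=M work=B]
After op 7 (branch): HEAD=work@B [main=M topic=B work=B]
After op 8 (commit): HEAD=work@K [main=M topic=B work=K]
After op 9 (commit): HEAD=work@G [main=M topic=B work=G]
After op 10 (commit): HEAD=work@L [main=M topic=B work=L]
commit A: parents=[]
commit B: parents=['A']
commit D: parents=['B']
commit F: parents=['D', 'B']
commit G: parents=['K']
commit K: parents=['B']
commit L: parents=['G']
commit M: parents=['F', 'B']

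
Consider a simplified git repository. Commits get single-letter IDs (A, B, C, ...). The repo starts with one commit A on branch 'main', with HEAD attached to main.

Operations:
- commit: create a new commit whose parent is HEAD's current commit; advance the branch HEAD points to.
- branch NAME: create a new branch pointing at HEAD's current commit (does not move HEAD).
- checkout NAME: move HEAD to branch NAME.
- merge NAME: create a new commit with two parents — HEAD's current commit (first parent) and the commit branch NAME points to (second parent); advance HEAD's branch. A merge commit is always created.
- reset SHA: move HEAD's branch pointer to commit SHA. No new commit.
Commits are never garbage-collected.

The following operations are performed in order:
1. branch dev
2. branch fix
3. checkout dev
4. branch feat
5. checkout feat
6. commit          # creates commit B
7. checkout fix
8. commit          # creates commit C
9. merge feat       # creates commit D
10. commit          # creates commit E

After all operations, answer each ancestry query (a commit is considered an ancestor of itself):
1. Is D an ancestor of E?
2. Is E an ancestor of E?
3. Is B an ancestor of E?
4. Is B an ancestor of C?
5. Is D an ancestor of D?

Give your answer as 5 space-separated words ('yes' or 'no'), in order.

After op 1 (branch): HEAD=main@A [dev=A main=A]
After op 2 (branch): HEAD=main@A [dev=A fix=A main=A]
After op 3 (checkout): HEAD=dev@A [dev=A fix=A main=A]
After op 4 (branch): HEAD=dev@A [dev=A feat=A fix=A main=A]
After op 5 (checkout): HEAD=feat@A [dev=A feat=A fix=A main=A]
After op 6 (commit): HEAD=feat@B [dev=A feat=B fix=A main=A]
After op 7 (checkout): HEAD=fix@A [dev=A feat=B fix=A main=A]
After op 8 (commit): HEAD=fix@C [dev=A feat=B fix=C main=A]
After op 9 (merge): HEAD=fix@D [dev=A feat=B fix=D main=A]
After op 10 (commit): HEAD=fix@E [dev=A feat=B fix=E main=A]
ancestors(E) = {A,B,C,D,E}; D in? yes
ancestors(E) = {A,B,C,D,E}; E in? yes
ancestors(E) = {A,B,C,D,E}; B in? yes
ancestors(C) = {A,C}; B in? no
ancestors(D) = {A,B,C,D}; D in? yes

Answer: yes yes yes no yes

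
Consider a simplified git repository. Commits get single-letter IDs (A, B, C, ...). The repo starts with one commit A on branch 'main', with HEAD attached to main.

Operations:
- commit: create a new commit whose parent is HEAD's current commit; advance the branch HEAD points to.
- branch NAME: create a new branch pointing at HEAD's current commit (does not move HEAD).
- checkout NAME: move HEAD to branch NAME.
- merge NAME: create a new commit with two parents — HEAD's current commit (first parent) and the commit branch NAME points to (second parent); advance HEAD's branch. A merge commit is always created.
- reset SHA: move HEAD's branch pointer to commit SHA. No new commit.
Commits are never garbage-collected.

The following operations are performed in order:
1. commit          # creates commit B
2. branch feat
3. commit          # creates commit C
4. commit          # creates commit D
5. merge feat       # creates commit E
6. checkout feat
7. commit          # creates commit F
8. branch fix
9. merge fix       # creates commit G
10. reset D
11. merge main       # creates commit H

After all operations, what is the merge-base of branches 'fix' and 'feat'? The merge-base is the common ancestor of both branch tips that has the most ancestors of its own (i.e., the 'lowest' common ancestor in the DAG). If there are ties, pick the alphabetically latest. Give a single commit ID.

Answer: B

Derivation:
After op 1 (commit): HEAD=main@B [main=B]
After op 2 (branch): HEAD=main@B [feat=B main=B]
After op 3 (commit): HEAD=main@C [feat=B main=C]
After op 4 (commit): HEAD=main@D [feat=B main=D]
After op 5 (merge): HEAD=main@E [feat=B main=E]
After op 6 (checkout): HEAD=feat@B [feat=B main=E]
After op 7 (commit): HEAD=feat@F [feat=F main=E]
After op 8 (branch): HEAD=feat@F [feat=F fix=F main=E]
After op 9 (merge): HEAD=feat@G [feat=G fix=F main=E]
After op 10 (reset): HEAD=feat@D [feat=D fix=F main=E]
After op 11 (merge): HEAD=feat@H [feat=H fix=F main=E]
ancestors(fix=F): ['A', 'B', 'F']
ancestors(feat=H): ['A', 'B', 'C', 'D', 'E', 'H']
common: ['A', 'B']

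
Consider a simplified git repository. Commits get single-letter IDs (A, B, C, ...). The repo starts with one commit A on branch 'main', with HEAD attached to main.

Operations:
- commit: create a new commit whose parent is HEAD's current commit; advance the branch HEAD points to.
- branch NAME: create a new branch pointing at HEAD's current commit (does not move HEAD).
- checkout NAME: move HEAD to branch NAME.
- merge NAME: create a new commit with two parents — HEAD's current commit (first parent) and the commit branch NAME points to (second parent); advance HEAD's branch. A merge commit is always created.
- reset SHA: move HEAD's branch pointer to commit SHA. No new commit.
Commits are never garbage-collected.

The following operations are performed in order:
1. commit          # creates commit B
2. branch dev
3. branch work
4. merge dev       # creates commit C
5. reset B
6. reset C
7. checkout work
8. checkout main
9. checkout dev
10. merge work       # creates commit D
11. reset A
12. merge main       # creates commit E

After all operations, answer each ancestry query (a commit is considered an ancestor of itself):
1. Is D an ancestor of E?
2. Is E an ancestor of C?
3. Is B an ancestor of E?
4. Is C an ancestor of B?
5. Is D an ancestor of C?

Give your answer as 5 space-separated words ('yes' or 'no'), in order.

Answer: no no yes no no

Derivation:
After op 1 (commit): HEAD=main@B [main=B]
After op 2 (branch): HEAD=main@B [dev=B main=B]
After op 3 (branch): HEAD=main@B [dev=B main=B work=B]
After op 4 (merge): HEAD=main@C [dev=B main=C work=B]
After op 5 (reset): HEAD=main@B [dev=B main=B work=B]
After op 6 (reset): HEAD=main@C [dev=B main=C work=B]
After op 7 (checkout): HEAD=work@B [dev=B main=C work=B]
After op 8 (checkout): HEAD=main@C [dev=B main=C work=B]
After op 9 (checkout): HEAD=dev@B [dev=B main=C work=B]
After op 10 (merge): HEAD=dev@D [dev=D main=C work=B]
After op 11 (reset): HEAD=dev@A [dev=A main=C work=B]
After op 12 (merge): HEAD=dev@E [dev=E main=C work=B]
ancestors(E) = {A,B,C,E}; D in? no
ancestors(C) = {A,B,C}; E in? no
ancestors(E) = {A,B,C,E}; B in? yes
ancestors(B) = {A,B}; C in? no
ancestors(C) = {A,B,C}; D in? no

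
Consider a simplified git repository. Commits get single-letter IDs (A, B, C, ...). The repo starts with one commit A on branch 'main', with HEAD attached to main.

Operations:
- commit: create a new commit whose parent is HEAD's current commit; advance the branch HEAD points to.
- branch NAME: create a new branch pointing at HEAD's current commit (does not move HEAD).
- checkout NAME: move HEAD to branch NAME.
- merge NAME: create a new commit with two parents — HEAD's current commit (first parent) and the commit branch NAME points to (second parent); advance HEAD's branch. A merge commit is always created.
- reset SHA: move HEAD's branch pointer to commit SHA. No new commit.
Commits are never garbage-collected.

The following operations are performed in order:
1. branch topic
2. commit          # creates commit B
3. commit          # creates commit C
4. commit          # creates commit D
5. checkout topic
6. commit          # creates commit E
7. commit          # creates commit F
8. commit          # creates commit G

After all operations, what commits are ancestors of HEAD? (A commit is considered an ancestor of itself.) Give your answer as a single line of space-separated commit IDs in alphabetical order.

After op 1 (branch): HEAD=main@A [main=A topic=A]
After op 2 (commit): HEAD=main@B [main=B topic=A]
After op 3 (commit): HEAD=main@C [main=C topic=A]
After op 4 (commit): HEAD=main@D [main=D topic=A]
After op 5 (checkout): HEAD=topic@A [main=D topic=A]
After op 6 (commit): HEAD=topic@E [main=D topic=E]
After op 7 (commit): HEAD=topic@F [main=D topic=F]
After op 8 (commit): HEAD=topic@G [main=D topic=G]

Answer: A E F G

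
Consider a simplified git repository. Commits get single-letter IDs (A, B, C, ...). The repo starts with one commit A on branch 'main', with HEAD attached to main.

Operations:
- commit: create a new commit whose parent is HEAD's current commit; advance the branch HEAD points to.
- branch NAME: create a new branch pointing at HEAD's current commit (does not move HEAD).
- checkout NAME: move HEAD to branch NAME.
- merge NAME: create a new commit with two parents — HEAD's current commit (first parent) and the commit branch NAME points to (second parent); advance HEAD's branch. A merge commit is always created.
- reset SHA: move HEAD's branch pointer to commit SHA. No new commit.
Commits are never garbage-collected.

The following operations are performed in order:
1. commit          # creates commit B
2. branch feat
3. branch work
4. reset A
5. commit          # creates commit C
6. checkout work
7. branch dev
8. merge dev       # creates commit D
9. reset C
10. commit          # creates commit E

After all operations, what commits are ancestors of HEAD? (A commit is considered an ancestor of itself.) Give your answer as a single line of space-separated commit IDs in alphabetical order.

After op 1 (commit): HEAD=main@B [main=B]
After op 2 (branch): HEAD=main@B [feat=B main=B]
After op 3 (branch): HEAD=main@B [feat=B main=B work=B]
After op 4 (reset): HEAD=main@A [feat=B main=A work=B]
After op 5 (commit): HEAD=main@C [feat=B main=C work=B]
After op 6 (checkout): HEAD=work@B [feat=B main=C work=B]
After op 7 (branch): HEAD=work@B [dev=B feat=B main=C work=B]
After op 8 (merge): HEAD=work@D [dev=B feat=B main=C work=D]
After op 9 (reset): HEAD=work@C [dev=B feat=B main=C work=C]
After op 10 (commit): HEAD=work@E [dev=B feat=B main=C work=E]

Answer: A C E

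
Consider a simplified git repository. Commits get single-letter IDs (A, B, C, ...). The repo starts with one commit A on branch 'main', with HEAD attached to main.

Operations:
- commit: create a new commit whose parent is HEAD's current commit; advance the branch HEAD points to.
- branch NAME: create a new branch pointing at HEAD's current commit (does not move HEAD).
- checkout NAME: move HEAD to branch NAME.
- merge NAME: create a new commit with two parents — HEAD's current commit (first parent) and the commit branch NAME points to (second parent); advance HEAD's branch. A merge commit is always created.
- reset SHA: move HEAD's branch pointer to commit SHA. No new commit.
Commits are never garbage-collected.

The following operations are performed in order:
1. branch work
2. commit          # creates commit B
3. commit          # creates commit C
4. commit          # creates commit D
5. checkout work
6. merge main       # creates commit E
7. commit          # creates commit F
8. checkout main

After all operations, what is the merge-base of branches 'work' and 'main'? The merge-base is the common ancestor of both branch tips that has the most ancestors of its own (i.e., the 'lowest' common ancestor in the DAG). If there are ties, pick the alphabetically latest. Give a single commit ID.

Answer: D

Derivation:
After op 1 (branch): HEAD=main@A [main=A work=A]
After op 2 (commit): HEAD=main@B [main=B work=A]
After op 3 (commit): HEAD=main@C [main=C work=A]
After op 4 (commit): HEAD=main@D [main=D work=A]
After op 5 (checkout): HEAD=work@A [main=D work=A]
After op 6 (merge): HEAD=work@E [main=D work=E]
After op 7 (commit): HEAD=work@F [main=D work=F]
After op 8 (checkout): HEAD=main@D [main=D work=F]
ancestors(work=F): ['A', 'B', 'C', 'D', 'E', 'F']
ancestors(main=D): ['A', 'B', 'C', 'D']
common: ['A', 'B', 'C', 'D']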